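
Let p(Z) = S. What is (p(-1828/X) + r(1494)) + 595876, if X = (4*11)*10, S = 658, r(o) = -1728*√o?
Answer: 596534 - 5184*√166 ≈ 5.2974e+5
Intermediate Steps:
X = 440 (X = 44*10 = 440)
p(Z) = 658
(p(-1828/X) + r(1494)) + 595876 = (658 - 5184*√166) + 595876 = 596534 - 5184*√166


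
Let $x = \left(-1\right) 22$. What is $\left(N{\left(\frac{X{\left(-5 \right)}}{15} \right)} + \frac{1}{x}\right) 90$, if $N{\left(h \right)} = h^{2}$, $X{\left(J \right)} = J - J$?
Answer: $- \frac{45}{11} \approx -4.0909$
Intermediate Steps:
$X{\left(J \right)} = 0$
$x = -22$
$\left(N{\left(\frac{X{\left(-5 \right)}}{15} \right)} + \frac{1}{x}\right) 90 = \left(\left(\frac{0}{15}\right)^{2} + \frac{1}{-22}\right) 90 = \left(\left(0 \cdot \frac{1}{15}\right)^{2} - \frac{1}{22}\right) 90 = \left(0^{2} - \frac{1}{22}\right) 90 = \left(0 - \frac{1}{22}\right) 90 = \left(- \frac{1}{22}\right) 90 = - \frac{45}{11}$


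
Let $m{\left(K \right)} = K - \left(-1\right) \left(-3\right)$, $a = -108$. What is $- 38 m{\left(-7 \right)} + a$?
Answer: $272$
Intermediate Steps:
$m{\left(K \right)} = -3 + K$ ($m{\left(K \right)} = K - 3 = -3 + K$)
$- 38 m{\left(-7 \right)} + a = - 38 \left(-3 - 7\right) - 108 = \left(-38\right) \left(-10\right) - 108 = 380 - 108 = 272$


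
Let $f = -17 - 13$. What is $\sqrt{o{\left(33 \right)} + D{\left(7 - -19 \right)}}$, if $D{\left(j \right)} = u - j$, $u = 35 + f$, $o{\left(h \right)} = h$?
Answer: $2 \sqrt{3} \approx 3.4641$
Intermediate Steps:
$f = -30$
$u = 5$ ($u = 35 - 30 = 5$)
$D{\left(j \right)} = 5 - j$
$\sqrt{o{\left(33 \right)} + D{\left(7 - -19 \right)}} = \sqrt{33 + \left(5 - \left(7 - -19\right)\right)} = \sqrt{33 + \left(5 - \left(7 + 19\right)\right)} = \sqrt{33 + \left(5 - 26\right)} = \sqrt{33 - 21} = \sqrt{12} = 2 \sqrt{3}$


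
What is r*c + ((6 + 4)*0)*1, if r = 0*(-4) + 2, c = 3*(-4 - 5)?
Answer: -54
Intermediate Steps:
c = -27 (c = 3*(-9) = -27)
r = 2 (r = 0 + 2 = 2)
r*c + ((6 + 4)*0)*1 = 2*(-27) + ((6 + 4)*0)*1 = -54 + (10*0)*1 = -54 + 0*1 = -54 + 0 = -54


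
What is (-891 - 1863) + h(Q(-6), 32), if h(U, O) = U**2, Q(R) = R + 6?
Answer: -2754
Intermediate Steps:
Q(R) = 6 + R
(-891 - 1863) + h(Q(-6), 32) = (-891 - 1863) + (6 - 6)**2 = -2754 + 0**2 = -2754 + 0 = -2754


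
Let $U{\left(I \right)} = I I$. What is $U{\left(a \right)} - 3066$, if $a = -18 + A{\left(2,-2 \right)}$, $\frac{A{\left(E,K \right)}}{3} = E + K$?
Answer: $-2742$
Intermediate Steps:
$A{\left(E,K \right)} = 3 E + 3 K$ ($A{\left(E,K \right)} = 3 \left(E + K\right) = 3 E + 3 K$)
$a = -18$ ($a = -18 + \left(3 \cdot 2 + 3 \left(-2\right)\right) = -18 + \left(6 - 6\right) = -18 + 0 = -18$)
$U{\left(I \right)} = I^{2}$
$U{\left(a \right)} - 3066 = \left(-18\right)^{2} - 3066 = 324 - 3066 = -2742$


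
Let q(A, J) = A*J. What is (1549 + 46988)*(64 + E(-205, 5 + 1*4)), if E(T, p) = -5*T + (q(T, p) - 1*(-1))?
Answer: -36645435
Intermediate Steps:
E(T, p) = 1 - 5*T + T*p (E(T, p) = -5*T + (T*p - 1*(-1)) = -5*T + (T*p + 1) = -5*T + (1 + T*p) = 1 - 5*T + T*p)
(1549 + 46988)*(64 + E(-205, 5 + 1*4)) = (1549 + 46988)*(64 + (1 - 5*(-205) - 205*(5 + 1*4))) = 48537*(64 + (1 + 1025 - 205*(5 + 4))) = 48537*(64 + (1 + 1025 - 205*9)) = 48537*(64 + (1 + 1025 - 1845)) = 48537*(64 - 819) = 48537*(-755) = -36645435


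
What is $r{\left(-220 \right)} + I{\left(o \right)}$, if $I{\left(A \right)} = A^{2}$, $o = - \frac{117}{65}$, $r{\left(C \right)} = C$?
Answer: $- \frac{5419}{25} \approx -216.76$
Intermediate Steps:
$o = - \frac{9}{5}$ ($o = \left(-117\right) \frac{1}{65} = - \frac{9}{5} \approx -1.8$)
$r{\left(-220 \right)} + I{\left(o \right)} = -220 + \left(- \frac{9}{5}\right)^{2} = -220 + \frac{81}{25} = - \frac{5419}{25}$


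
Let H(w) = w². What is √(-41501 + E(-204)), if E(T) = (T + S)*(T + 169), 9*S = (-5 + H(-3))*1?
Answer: I*√309389/3 ≈ 185.41*I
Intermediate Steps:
S = 4/9 (S = ((-5 + (-3)²)*1)/9 = ((-5 + 9)*1)/9 = (4*1)/9 = (⅑)*4 = 4/9 ≈ 0.44444)
E(T) = (169 + T)*(4/9 + T) (E(T) = (T + 4/9)*(T + 169) = (4/9 + T)*(169 + T) = (169 + T)*(4/9 + T))
√(-41501 + E(-204)) = √(-41501 + (676/9 + (-204)² + (1525/9)*(-204))) = √(-41501 + (676/9 + 41616 - 103700/3)) = √(-41501 + 64120/9) = √(-309389/9) = I*√309389/3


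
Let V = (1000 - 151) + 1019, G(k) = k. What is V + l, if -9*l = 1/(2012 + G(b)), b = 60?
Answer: 34834463/18648 ≈ 1868.0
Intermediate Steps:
V = 1868 (V = 849 + 1019 = 1868)
l = -1/18648 (l = -1/(9*(2012 + 60)) = -⅑/2072 = -⅑*1/2072 = -1/18648 ≈ -5.3625e-5)
V + l = 1868 - 1/18648 = 34834463/18648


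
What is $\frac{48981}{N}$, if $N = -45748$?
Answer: $- \frac{48981}{45748} \approx -1.0707$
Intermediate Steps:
$\frac{48981}{N} = \frac{48981}{-45748} = 48981 \left(- \frac{1}{45748}\right) = - \frac{48981}{45748}$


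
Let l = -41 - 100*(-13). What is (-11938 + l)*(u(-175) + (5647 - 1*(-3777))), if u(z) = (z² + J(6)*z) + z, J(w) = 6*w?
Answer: -358536746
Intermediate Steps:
l = 1259 (l = -41 + 1300 = 1259)
u(z) = z² + 37*z (u(z) = (z² + (6*6)*z) + z = (z² + 36*z) + z = z² + 37*z)
(-11938 + l)*(u(-175) + (5647 - 1*(-3777))) = (-11938 + 1259)*(-175*(37 - 175) + (5647 - 1*(-3777))) = -10679*(-175*(-138) + (5647 + 3777)) = -10679*(24150 + 9424) = -10679*33574 = -358536746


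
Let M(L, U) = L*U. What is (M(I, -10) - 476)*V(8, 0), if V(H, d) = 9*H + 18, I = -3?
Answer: -40140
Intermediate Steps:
V(H, d) = 18 + 9*H
(M(I, -10) - 476)*V(8, 0) = (-3*(-10) - 476)*(18 + 9*8) = (30 - 476)*(18 + 72) = -446*90 = -40140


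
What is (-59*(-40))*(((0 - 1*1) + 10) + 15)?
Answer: 56640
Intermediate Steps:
(-59*(-40))*(((0 - 1*1) + 10) + 15) = 2360*(((0 - 1) + 10) + 15) = 2360*((-1 + 10) + 15) = 2360*(9 + 15) = 2360*24 = 56640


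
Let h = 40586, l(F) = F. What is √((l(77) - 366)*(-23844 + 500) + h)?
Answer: √6787002 ≈ 2605.2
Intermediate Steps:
√((l(77) - 366)*(-23844 + 500) + h) = √((77 - 366)*(-23844 + 500) + 40586) = √(-289*(-23344) + 40586) = √(6746416 + 40586) = √6787002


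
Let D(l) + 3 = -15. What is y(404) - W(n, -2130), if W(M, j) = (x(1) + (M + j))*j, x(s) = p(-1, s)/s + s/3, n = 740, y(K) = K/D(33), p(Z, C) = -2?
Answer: -26678452/9 ≈ -2.9643e+6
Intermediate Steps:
D(l) = -18 (D(l) = -3 - 15 = -18)
y(K) = -K/18 (y(K) = K/(-18) = K*(-1/18) = -K/18)
x(s) = -2/s + s/3
W(M, j) = j*(-5/3 + M + j) (W(M, j) = ((-2/1 + (1/3)*1) + (M + j))*j = ((-2*1 + 1/3) + (M + j))*j = ((-2 + 1/3) + (M + j))*j = (-5/3 + (M + j))*j = (-5/3 + M + j)*j = j*(-5/3 + M + j))
y(404) - W(n, -2130) = -1/18*404 - (-2130)*(-5 + 3*740 + 3*(-2130))/3 = -202/9 - (-2130)*(-5 + 2220 - 6390)/3 = -202/9 - (-2130)*(-4175)/3 = -202/9 - 1*2964250 = -202/9 - 2964250 = -26678452/9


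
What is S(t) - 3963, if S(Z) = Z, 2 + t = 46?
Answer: -3919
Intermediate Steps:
t = 44 (t = -2 + 46 = 44)
S(t) - 3963 = 44 - 3963 = -3919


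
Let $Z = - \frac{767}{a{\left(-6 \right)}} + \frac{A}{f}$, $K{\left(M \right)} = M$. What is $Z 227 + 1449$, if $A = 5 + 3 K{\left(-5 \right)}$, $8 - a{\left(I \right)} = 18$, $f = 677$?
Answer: $\frac{127658823}{6770} \approx 18857.0$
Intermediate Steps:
$a{\left(I \right)} = -10$ ($a{\left(I \right)} = 8 - 18 = -10$)
$A = -10$ ($A = 5 + 3 \left(-5\right) = 5 - 15 = -10$)
$Z = \frac{519159}{6770}$ ($Z = - \frac{767}{-10} - \frac{10}{677} = \left(-767\right) \left(- \frac{1}{10}\right) - \frac{10}{677} = \frac{767}{10} - \frac{10}{677} = \frac{519159}{6770} \approx 76.685$)
$Z 227 + 1449 = \frac{519159}{6770} \cdot 227 + 1449 = \frac{117849093}{6770} + 1449 = \frac{127658823}{6770}$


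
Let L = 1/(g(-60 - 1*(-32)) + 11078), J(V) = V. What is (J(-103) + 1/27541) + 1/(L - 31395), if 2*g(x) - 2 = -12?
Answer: -986149359979641/9574266045194 ≈ -103.00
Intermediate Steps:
g(x) = -5 (g(x) = 1 + (½)*(-12) = 1 - 6 = -5)
L = 1/11073 (L = 1/(-5 + 11078) = 1/11073 ≈ 9.0310e-5)
(J(-103) + 1/27541) + 1/(L - 31395) = (-103 + 1/27541) + 1/(1/11073 - 31395) = (-103 + 1/27541) + 1/(-347636834/11073) = -2836722/27541 - 11073/347636834 = -986149359979641/9574266045194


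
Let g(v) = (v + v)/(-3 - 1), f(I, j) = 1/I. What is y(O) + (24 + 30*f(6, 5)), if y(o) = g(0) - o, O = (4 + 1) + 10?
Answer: 14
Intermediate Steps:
g(v) = -v/2 (g(v) = (2*v)/(-4) = (2*v)*(-¼) = -v/2)
O = 15 (O = 5 + 10 = 15)
y(o) = -o (y(o) = -½*0 - o = 0 - o = -o)
y(O) + (24 + 30*f(6, 5)) = -1*15 + (24 + 30/6) = -15 + (24 + 30*(⅙)) = -15 + (24 + 5) = -15 + 29 = 14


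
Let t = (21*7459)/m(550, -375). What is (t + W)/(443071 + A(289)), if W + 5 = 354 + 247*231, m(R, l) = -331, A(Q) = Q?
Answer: 18844747/146752160 ≈ 0.12841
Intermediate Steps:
W = 57406 (W = -5 + (354 + 247*231) = -5 + (354 + 57057) = -5 + 57411 = 57406)
t = -156639/331 (t = (21*7459)/(-331) = 156639*(-1/331) = -156639/331 ≈ -473.23)
(t + W)/(443071 + A(289)) = (-156639/331 + 57406)/(443071 + 289) = (18844747/331)/443360 = (18844747/331)*(1/443360) = 18844747/146752160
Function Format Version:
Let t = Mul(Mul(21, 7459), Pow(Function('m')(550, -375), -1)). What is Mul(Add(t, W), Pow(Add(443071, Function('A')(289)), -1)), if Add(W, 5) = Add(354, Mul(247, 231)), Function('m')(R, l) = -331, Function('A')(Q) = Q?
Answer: Rational(18844747, 146752160) ≈ 0.12841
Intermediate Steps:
W = 57406 (W = Add(-5, Add(354, Mul(247, 231))) = Add(-5, Add(354, 57057)) = Add(-5, 57411) = 57406)
t = Rational(-156639, 331) (t = Mul(Mul(21, 7459), Pow(-331, -1)) = Mul(156639, Rational(-1, 331)) = Rational(-156639, 331) ≈ -473.23)
Mul(Add(t, W), Pow(Add(443071, Function('A')(289)), -1)) = Mul(Add(Rational(-156639, 331), 57406), Pow(Add(443071, 289), -1)) = Mul(Rational(18844747, 331), Pow(443360, -1)) = Mul(Rational(18844747, 331), Rational(1, 443360)) = Rational(18844747, 146752160)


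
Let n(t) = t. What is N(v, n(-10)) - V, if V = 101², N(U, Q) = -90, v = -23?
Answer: -10291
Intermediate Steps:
V = 10201
N(v, n(-10)) - V = -90 - 1*10201 = -90 - 10201 = -10291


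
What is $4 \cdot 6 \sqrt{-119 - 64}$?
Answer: $24 i \sqrt{183} \approx 324.67 i$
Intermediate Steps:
$4 \cdot 6 \sqrt{-119 - 64} = 24 \sqrt{-183} = 24 i \sqrt{183}$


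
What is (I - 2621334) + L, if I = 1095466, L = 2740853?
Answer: 1214985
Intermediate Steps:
(I - 2621334) + L = (1095466 - 2621334) + 2740853 = -1525868 + 2740853 = 1214985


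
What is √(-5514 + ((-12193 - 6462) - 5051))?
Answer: 2*I*√7305 ≈ 170.94*I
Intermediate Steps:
√(-5514 + ((-12193 - 6462) - 5051)) = √(-5514 + (-18655 - 5051)) = √(-5514 - 23706) = √(-29220) = 2*I*√7305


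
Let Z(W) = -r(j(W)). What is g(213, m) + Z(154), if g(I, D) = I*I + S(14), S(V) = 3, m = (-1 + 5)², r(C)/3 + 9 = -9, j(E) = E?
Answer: 45426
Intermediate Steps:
r(C) = -54 (r(C) = -27 + 3*(-9) = -27 - 27 = -54)
m = 16 (m = 4² = 16)
Z(W) = 54 (Z(W) = -1*(-54) = 54)
g(I, D) = 3 + I² (g(I, D) = I*I + 3 = I² + 3 = 3 + I²)
g(213, m) + Z(154) = (3 + 213²) + 54 = (3 + 45369) + 54 = 45372 + 54 = 45426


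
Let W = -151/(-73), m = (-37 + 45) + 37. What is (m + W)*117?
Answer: 402012/73 ≈ 5507.0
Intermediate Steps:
m = 45 (m = 8 + 37 = 45)
W = 151/73 (W = -151*(-1/73) = 151/73 ≈ 2.0685)
(m + W)*117 = (45 + 151/73)*117 = (3436/73)*117 = 402012/73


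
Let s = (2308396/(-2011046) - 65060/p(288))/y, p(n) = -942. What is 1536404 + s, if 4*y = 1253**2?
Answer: 1142406031325161222516/743558355221997 ≈ 1.5364e+6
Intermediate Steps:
y = 1570009/4 (y = (1/4)*1253**2 = (1/4)*1570009 = 1570009/4 ≈ 3.9250e+5)
s = 128664143728/743558355221997 (s = (2308396/(-2011046) - 65060/(-942))/(1570009/4) = (2308396*(-1/2011046) - 65060*(-1/942))*(4/1570009) = (-1154198/1005523 + 32530/471)*(4/1570009) = (32166035932/473601333)*(4/1570009) = 128664143728/743558355221997 ≈ 0.00017304)
1536404 + s = 1536404 + 128664143728/743558355221997 = 1142406031325161222516/743558355221997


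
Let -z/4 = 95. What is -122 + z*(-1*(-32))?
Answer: -12282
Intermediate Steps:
z = -380 (z = -4*95 = -380)
-122 + z*(-1*(-32)) = -122 - (-380)*(-32) = -122 - 380*32 = -122 - 12160 = -12282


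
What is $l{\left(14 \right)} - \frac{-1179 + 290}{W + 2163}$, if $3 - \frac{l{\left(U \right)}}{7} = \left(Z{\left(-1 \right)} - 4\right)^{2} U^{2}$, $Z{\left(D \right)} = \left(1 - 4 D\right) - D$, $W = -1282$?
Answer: $- \frac{4815538}{881} \approx -5466.0$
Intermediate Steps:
$Z{\left(D \right)} = 1 - 5 D$
$l{\left(U \right)} = 21 - 28 U^{2}$ ($l{\left(U \right)} = 21 - 7 \left(\left(1 - -5\right) - 4\right)^{2} U^{2} = 21 - 7 \left(\left(1 + 5\right) - 4\right)^{2} U^{2} = 21 - 7 \left(6 - 4\right)^{2} U^{2} = 21 - 7 \cdot 2^{2} U^{2} = 21 - 7 \cdot 4 U^{2} = 21 - 28 U^{2}$)
$l{\left(14 \right)} - \frac{-1179 + 290}{W + 2163} = \left(21 - 28 \cdot 14^{2}\right) - \frac{-1179 + 290}{-1282 + 2163} = \left(21 - 5488\right) - - \frac{889}{881} = \left(21 - 5488\right) - \left(-889\right) \frac{1}{881} = -5467 - - \frac{889}{881} = -5467 + \frac{889}{881} = - \frac{4815538}{881}$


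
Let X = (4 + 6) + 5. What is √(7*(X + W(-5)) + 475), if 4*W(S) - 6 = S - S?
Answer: √2362/2 ≈ 24.300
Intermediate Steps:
W(S) = 3/2 (W(S) = 3/2 + (S - S)/4 = 3/2 + (¼)*0 = 3/2 + 0 = 3/2)
X = 15 (X = 10 + 5 = 15)
√(7*(X + W(-5)) + 475) = √(7*(15 + 3/2) + 475) = √(7*(33/2) + 475) = √(231/2 + 475) = √(1181/2) = √2362/2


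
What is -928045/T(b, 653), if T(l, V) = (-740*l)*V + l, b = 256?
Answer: 928045/123704064 ≈ 0.0075021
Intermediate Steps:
T(l, V) = l - 740*V*l (T(l, V) = -740*V*l + l = l - 740*V*l)
-928045/T(b, 653) = -928045*1/(256*(1 - 740*653)) = -928045*1/(256*(1 - 483220)) = -928045/(256*(-483219)) = -928045/(-123704064) = -928045*(-1/123704064) = 928045/123704064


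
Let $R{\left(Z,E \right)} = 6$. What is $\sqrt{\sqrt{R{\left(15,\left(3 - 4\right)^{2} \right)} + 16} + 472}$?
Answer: $\sqrt{472 + \sqrt{22}} \approx 21.833$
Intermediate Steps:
$\sqrt{\sqrt{R{\left(15,\left(3 - 4\right)^{2} \right)} + 16} + 472} = \sqrt{\sqrt{6 + 16} + 472} = \sqrt{\sqrt{22} + 472} = \sqrt{472 + \sqrt{22}}$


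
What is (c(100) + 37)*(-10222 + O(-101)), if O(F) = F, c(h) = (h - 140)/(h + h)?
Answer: -1899432/5 ≈ -3.7989e+5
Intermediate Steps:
c(h) = (-140 + h)/(2*h) (c(h) = (-140 + h)/((2*h)) = (-140 + h)*(1/(2*h)) = (-140 + h)/(2*h))
(c(100) + 37)*(-10222 + O(-101)) = ((½)*(-140 + 100)/100 + 37)*(-10222 - 101) = ((½)*(1/100)*(-40) + 37)*(-10323) = (-⅕ + 37)*(-10323) = (184/5)*(-10323) = -1899432/5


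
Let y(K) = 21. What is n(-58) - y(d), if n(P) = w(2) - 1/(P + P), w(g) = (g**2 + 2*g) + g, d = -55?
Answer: -1275/116 ≈ -10.991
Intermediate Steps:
w(g) = g**2 + 3*g
n(P) = 10 - 1/(2*P) (n(P) = 2*(3 + 2) - 1/(P + P) = 2*5 - 1/(2*P) = 10 - 1/(2*P))
n(-58) - y(d) = (10 - 1/2/(-58)) - 1*21 = (10 - 1/2*(-1/58)) - 21 = (10 + 1/116) - 21 = 1161/116 - 21 = -1275/116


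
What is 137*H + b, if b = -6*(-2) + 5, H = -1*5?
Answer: -668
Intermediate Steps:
H = -5
b = 17 (b = 12 + 5 = 17)
137*H + b = 137*(-5) + 17 = -685 + 17 = -668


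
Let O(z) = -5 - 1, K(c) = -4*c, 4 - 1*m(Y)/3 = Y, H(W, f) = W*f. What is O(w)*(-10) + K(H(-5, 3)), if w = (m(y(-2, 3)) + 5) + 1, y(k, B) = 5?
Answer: 120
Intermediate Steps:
m(Y) = 12 - 3*Y
w = 3 (w = ((12 - 3*5) + 5) + 1 = ((12 - 15) + 5) + 1 = (-3 + 5) + 1 = 2 + 1 = 3)
O(z) = -6
O(w)*(-10) + K(H(-5, 3)) = -6*(-10) - (-20)*3 = 60 - 4*(-15) = 60 + 60 = 120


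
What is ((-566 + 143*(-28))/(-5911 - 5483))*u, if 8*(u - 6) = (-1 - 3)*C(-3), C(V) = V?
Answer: 11425/3798 ≈ 3.0082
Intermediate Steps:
u = 15/2 (u = 6 + ((-1 - 3)*(-3))/8 = 6 + (-4*(-3))/8 = 6 + (⅛)*12 = 6 + 3/2 = 15/2 ≈ 7.5000)
((-566 + 143*(-28))/(-5911 - 5483))*u = ((-566 + 143*(-28))/(-5911 - 5483))*(15/2) = ((-566 - 4004)/(-11394))*(15/2) = -4570*(-1/11394)*(15/2) = (2285/5697)*(15/2) = 11425/3798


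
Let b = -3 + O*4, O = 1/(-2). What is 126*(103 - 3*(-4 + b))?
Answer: 16380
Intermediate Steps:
O = -½ ≈ -0.50000
b = -5 (b = -3 - ½*4 = -3 - 2 = -5)
126*(103 - 3*(-4 + b)) = 126*(103 - 3*(-4 - 5)) = 126*(103 - 3*(-9)) = 126*(103 + 27) = 126*130 = 16380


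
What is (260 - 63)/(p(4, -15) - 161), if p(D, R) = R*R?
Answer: 197/64 ≈ 3.0781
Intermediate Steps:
p(D, R) = R**2
(260 - 63)/(p(4, -15) - 161) = (260 - 63)/((-15)**2 - 161) = 197/(225 - 161) = 197/64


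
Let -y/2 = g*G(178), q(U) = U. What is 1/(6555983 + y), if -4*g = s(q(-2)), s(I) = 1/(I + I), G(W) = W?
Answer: 4/26223843 ≈ 1.5253e-7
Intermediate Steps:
s(I) = 1/(2*I)
g = 1/16 (g = -1/(8*(-2)) = -(-1)/(8*2) = -¼*(-¼) = 1/16 ≈ 0.062500)
y = -89/4 (y = -178/8 = -2*89/8 = -89/4 ≈ -22.250)
1/(6555983 + y) = 1/(6555983 - 89/4) = 1/(26223843/4) = 4/26223843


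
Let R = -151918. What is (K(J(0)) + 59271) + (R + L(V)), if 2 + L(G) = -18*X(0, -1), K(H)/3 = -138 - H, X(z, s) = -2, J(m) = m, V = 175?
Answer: -93027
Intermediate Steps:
K(H) = -414 - 3*H (K(H) = 3*(-138 - H) = -414 - 3*H)
L(G) = 34 (L(G) = -2 - 18*(-2) = -2 + 36 = 34)
(K(J(0)) + 59271) + (R + L(V)) = ((-414 - 3*0) + 59271) + (-151918 + 34) = ((-414 + 0) + 59271) - 151884 = (-414 + 59271) - 151884 = 58857 - 151884 = -93027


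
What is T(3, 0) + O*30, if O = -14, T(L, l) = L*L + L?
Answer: -408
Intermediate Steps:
T(L, l) = L + L² (T(L, l) = L² + L = L + L²)
T(3, 0) + O*30 = 3*(1 + 3) - 14*30 = 3*4 - 420 = 12 - 420 = -408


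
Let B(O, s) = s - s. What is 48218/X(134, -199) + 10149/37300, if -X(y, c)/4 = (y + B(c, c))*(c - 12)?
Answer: 184146419/263655050 ≈ 0.69844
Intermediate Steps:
B(O, s) = 0
X(y, c) = -4*y*(-12 + c) (X(y, c) = -4*(y + 0)*(c - 12) = -4*y*(-12 + c))
48218/X(134, -199) + 10149/37300 = 48218/((4*134*(12 - 1*(-199)))) + 10149/37300 = 48218/((4*134*(12 + 199))) + 10149*(1/37300) = 48218/((4*134*211)) + 10149/37300 = 48218/113096 + 10149/37300 = 48218*(1/113096) + 10149/37300 = 24109/56548 + 10149/37300 = 184146419/263655050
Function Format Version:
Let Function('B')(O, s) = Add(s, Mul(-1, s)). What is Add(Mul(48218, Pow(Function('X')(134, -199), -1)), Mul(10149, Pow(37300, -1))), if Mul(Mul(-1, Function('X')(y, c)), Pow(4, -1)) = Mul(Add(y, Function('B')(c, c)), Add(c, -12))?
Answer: Rational(184146419, 263655050) ≈ 0.69844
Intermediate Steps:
Function('B')(O, s) = 0
Function('X')(y, c) = Mul(-4, y, Add(-12, c)) (Function('X')(y, c) = Mul(-4, Mul(Add(y, 0), Add(c, -12))) = Mul(-4, Mul(y, Add(-12, c))) = Mul(-4, y, Add(-12, c)))
Add(Mul(48218, Pow(Function('X')(134, -199), -1)), Mul(10149, Pow(37300, -1))) = Add(Mul(48218, Pow(Mul(4, 134, Add(12, Mul(-1, -199))), -1)), Mul(10149, Pow(37300, -1))) = Add(Mul(48218, Pow(Mul(4, 134, Add(12, 199)), -1)), Mul(10149, Rational(1, 37300))) = Add(Mul(48218, Pow(Mul(4, 134, 211), -1)), Rational(10149, 37300)) = Add(Mul(48218, Pow(113096, -1)), Rational(10149, 37300)) = Add(Mul(48218, Rational(1, 113096)), Rational(10149, 37300)) = Add(Rational(24109, 56548), Rational(10149, 37300)) = Rational(184146419, 263655050)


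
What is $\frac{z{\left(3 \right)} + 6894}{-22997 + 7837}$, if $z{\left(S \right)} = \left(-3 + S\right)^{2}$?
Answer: $- \frac{3447}{7580} \approx -0.45475$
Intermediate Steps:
$\frac{z{\left(3 \right)} + 6894}{-22997 + 7837} = \frac{\left(-3 + 3\right)^{2} + 6894}{-22997 + 7837} = \frac{0^{2} + 6894}{-15160} = \left(0 + 6894\right) \left(- \frac{1}{15160}\right) = 6894 \left(- \frac{1}{15160}\right) = - \frac{3447}{7580}$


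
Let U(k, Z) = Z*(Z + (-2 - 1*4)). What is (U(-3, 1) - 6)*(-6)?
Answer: 66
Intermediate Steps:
U(k, Z) = Z*(-6 + Z) (U(k, Z) = Z*(Z + (-2 - 4)) = Z*(Z - 6) = Z*(-6 + Z))
(U(-3, 1) - 6)*(-6) = (1*(-6 + 1) - 6)*(-6) = (1*(-5) - 6)*(-6) = (-5 - 6)*(-6) = -11*(-6) = 66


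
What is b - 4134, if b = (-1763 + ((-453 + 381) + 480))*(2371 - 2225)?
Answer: -201964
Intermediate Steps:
b = -197830 (b = (-1763 + (-72 + 480))*146 = (-1763 + 408)*146 = -1355*146 = -197830)
b - 4134 = -197830 - 4134 = -201964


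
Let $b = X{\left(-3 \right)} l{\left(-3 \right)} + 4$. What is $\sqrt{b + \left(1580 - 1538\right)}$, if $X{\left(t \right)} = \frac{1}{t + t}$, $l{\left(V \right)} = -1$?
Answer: $\frac{\sqrt{1662}}{6} \approx 6.7946$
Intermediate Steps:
$X{\left(t \right)} = \frac{1}{2 t}$
$b = \frac{25}{6}$ ($b = \frac{1}{2 \left(-3\right)} \left(-1\right) + 4 = \frac{1}{2} \left(- \frac{1}{3}\right) \left(-1\right) + 4 = \left(- \frac{1}{6}\right) \left(-1\right) + 4 = \frac{1}{6} + 4 = \frac{25}{6} \approx 4.1667$)
$\sqrt{b + \left(1580 - 1538\right)} = \sqrt{\frac{25}{6} + \left(1580 - 1538\right)} = \sqrt{\frac{25}{6} + 42} = \sqrt{\frac{277}{6}} = \frac{\sqrt{1662}}{6}$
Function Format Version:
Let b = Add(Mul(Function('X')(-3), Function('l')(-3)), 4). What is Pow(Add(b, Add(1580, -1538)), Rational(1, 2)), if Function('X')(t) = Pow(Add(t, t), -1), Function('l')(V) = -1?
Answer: Mul(Rational(1, 6), Pow(1662, Rational(1, 2))) ≈ 6.7946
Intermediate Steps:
Function('X')(t) = Mul(Rational(1, 2), Pow(t, -1)) (Function('X')(t) = Pow(Mul(2, t), -1) = Mul(Rational(1, 2), Pow(t, -1)))
b = Rational(25, 6) (b = Add(Mul(Mul(Rational(1, 2), Pow(-3, -1)), -1), 4) = Add(Mul(Mul(Rational(1, 2), Rational(-1, 3)), -1), 4) = Add(Mul(Rational(-1, 6), -1), 4) = Add(Rational(1, 6), 4) = Rational(25, 6) ≈ 4.1667)
Pow(Add(b, Add(1580, -1538)), Rational(1, 2)) = Pow(Add(Rational(25, 6), Add(1580, -1538)), Rational(1, 2)) = Pow(Add(Rational(25, 6), 42), Rational(1, 2)) = Pow(Rational(277, 6), Rational(1, 2)) = Mul(Rational(1, 6), Pow(1662, Rational(1, 2)))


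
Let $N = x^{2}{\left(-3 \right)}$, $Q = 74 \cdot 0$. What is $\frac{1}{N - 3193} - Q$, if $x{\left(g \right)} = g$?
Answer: $- \frac{1}{3184} \approx -0.00031407$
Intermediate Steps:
$Q = 0$
$N = 9$ ($N = \left(-3\right)^{2} = 9$)
$\frac{1}{N - 3193} - Q = \frac{1}{9 - 3193} - 0 = \frac{1}{-3184} + 0 = - \frac{1}{3184} + 0 = - \frac{1}{3184}$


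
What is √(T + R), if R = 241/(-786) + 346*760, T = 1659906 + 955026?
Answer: √1777949976606/786 ≈ 1696.4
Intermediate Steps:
T = 2614932
R = 206686319/786 (R = 241*(-1/786) + 262960 = -241/786 + 262960 = 206686319/786 ≈ 2.6296e+5)
√(T + R) = √(2614932 + 206686319/786) = √(2262022871/786) = √1777949976606/786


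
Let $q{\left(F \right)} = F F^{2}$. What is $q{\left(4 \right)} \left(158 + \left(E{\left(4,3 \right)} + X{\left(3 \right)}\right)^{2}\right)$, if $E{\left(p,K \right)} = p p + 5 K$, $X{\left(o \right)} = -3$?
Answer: $60288$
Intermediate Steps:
$q{\left(F \right)} = F^{3}$
$E{\left(p,K \right)} = p^{2} + 5 K$
$q{\left(4 \right)} \left(158 + \left(E{\left(4,3 \right)} + X{\left(3 \right)}\right)^{2}\right) = 4^{3} \left(158 + \left(\left(4^{2} + 5 \cdot 3\right) - 3\right)^{2}\right) = 64 \left(158 + \left(\left(16 + 15\right) - 3\right)^{2}\right) = 64 \left(158 + \left(31 - 3\right)^{2}\right) = 64 \left(158 + 28^{2}\right) = 64 \left(158 + 784\right) = 64 \cdot 942 = 60288$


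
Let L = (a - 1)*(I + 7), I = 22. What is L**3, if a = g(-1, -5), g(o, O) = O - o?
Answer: -3048625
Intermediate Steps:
a = -4 (a = -5 - 1*(-1) = -5 + 1 = -4)
L = -145 (L = (-4 - 1)*(22 + 7) = -5*29 = -145)
L**3 = (-145)**3 = -3048625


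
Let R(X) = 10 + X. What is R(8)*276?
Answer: 4968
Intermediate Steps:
R(8)*276 = (10 + 8)*276 = 18*276 = 4968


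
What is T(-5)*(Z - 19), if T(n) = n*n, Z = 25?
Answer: 150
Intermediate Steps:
T(n) = n²
T(-5)*(Z - 19) = (-5)²*(25 - 19) = 25*6 = 150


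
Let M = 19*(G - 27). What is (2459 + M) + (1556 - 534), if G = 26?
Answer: 3462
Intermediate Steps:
M = -19 (M = 19*(26 - 27) = 19*(-1) = -19)
(2459 + M) + (1556 - 534) = (2459 - 19) + (1556 - 534) = 2440 + 1022 = 3462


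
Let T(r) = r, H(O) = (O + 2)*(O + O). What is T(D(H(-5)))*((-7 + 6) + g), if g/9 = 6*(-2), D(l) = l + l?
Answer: -6540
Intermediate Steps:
H(O) = 2*O*(2 + O) (H(O) = (2 + O)*(2*O) = 2*O*(2 + O))
D(l) = 2*l
g = -108 (g = 9*(6*(-2)) = 9*(-12) = -108)
T(D(H(-5)))*((-7 + 6) + g) = (2*(2*(-5)*(2 - 5)))*((-7 + 6) - 108) = (2*(2*(-5)*(-3)))*(-1 - 108) = (2*30)*(-109) = 60*(-109) = -6540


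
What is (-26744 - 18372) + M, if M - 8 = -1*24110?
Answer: -69218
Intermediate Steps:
M = -24102 (M = 8 - 1*24110 = 8 - 24110 = -24102)
(-26744 - 18372) + M = (-26744 - 18372) - 24102 = -45116 - 24102 = -69218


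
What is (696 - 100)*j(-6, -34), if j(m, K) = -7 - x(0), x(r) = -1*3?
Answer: -2384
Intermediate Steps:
x(r) = -3
j(m, K) = -4 (j(m, K) = -7 - 1*(-3) = -7 + 3 = -4)
(696 - 100)*j(-6, -34) = (696 - 100)*(-4) = 596*(-4) = -2384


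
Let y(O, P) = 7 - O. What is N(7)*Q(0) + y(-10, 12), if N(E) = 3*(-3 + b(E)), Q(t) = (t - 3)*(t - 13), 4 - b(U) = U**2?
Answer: -5599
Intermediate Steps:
b(U) = 4 - U**2
Q(t) = (-13 + t)*(-3 + t) (Q(t) = (-3 + t)*(-13 + t) = (-13 + t)*(-3 + t))
N(E) = 3 - 3*E**2 (N(E) = 3*(-3 + (4 - E**2)) = 3*(1 - E**2) = 3 - 3*E**2)
N(7)*Q(0) + y(-10, 12) = (3 - 3*7**2)*(39 + 0**2 - 16*0) + (7 - 1*(-10)) = (3 - 3*49)*(39 + 0 + 0) + (7 + 10) = (3 - 147)*39 + 17 = -144*39 + 17 = -5616 + 17 = -5599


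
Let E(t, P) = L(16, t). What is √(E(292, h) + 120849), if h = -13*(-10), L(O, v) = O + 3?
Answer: 2*√30217 ≈ 347.66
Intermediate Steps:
L(O, v) = 3 + O
h = 130
E(t, P) = 19 (E(t, P) = 3 + 16 = 19)
√(E(292, h) + 120849) = √(19 + 120849) = √120868 = 2*√30217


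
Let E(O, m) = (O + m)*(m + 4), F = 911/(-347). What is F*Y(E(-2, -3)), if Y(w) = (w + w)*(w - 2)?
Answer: -63770/347 ≈ -183.78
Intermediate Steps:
F = -911/347 (F = 911*(-1/347) = -911/347 ≈ -2.6254)
E(O, m) = (4 + m)*(O + m) (E(O, m) = (O + m)*(4 + m) = (4 + m)*(O + m))
Y(w) = 2*w*(-2 + w) (Y(w) = (2*w)*(-2 + w) = 2*w*(-2 + w))
F*Y(E(-2, -3)) = -1822*((-3)² + 4*(-2) + 4*(-3) - 2*(-3))*(-2 + ((-3)² + 4*(-2) + 4*(-3) - 2*(-3)))/347 = -1822*(9 - 8 - 12 + 6)*(-2 + (9 - 8 - 12 + 6))/347 = -1822*(-5)*(-2 - 5)/347 = -1822*(-5)*(-7)/347 = -911/347*70 = -63770/347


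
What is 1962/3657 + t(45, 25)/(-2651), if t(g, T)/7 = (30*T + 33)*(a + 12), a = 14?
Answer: -171981060/3231569 ≈ -53.219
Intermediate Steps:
t(g, T) = 6006 + 5460*T (t(g, T) = 7*((30*T + 33)*(14 + 12)) = 7*((33 + 30*T)*26) = 7*(858 + 780*T) = 6006 + 5460*T)
1962/3657 + t(45, 25)/(-2651) = 1962/3657 + (6006 + 5460*25)/(-2651) = 1962*(1/3657) + (6006 + 136500)*(-1/2651) = 654/1219 + 142506*(-1/2651) = 654/1219 - 142506/2651 = -171981060/3231569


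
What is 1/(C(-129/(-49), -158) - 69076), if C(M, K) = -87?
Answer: -1/69163 ≈ -1.4459e-5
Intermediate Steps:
1/(C(-129/(-49), -158) - 69076) = 1/(-87 - 69076) = 1/(-69163) = -1/69163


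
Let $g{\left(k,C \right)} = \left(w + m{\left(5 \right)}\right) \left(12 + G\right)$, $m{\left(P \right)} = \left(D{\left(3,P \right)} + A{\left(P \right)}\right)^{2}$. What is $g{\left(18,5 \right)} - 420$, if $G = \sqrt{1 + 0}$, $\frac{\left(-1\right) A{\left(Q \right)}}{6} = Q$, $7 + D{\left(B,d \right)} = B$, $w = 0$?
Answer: $14608$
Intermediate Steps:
$D{\left(B,d \right)} = -7 + B$
$A{\left(Q \right)} = - 6 Q$
$m{\left(P \right)} = \left(-4 - 6 P\right)^{2}$ ($m{\left(P \right)} = \left(\left(-7 + 3\right) - 6 P\right)^{2} = \left(-4 - 6 P\right)^{2}$)
$G = 1$ ($G = \sqrt{1} = 1$)
$g{\left(k,C \right)} = 15028$ ($g{\left(k,C \right)} = \left(0 + 4 \left(2 + 3 \cdot 5\right)^{2}\right) \left(12 + 1\right) = \left(0 + 4 \left(2 + 15\right)^{2}\right) 13 = \left(0 + 4 \cdot 17^{2}\right) 13 = \left(0 + 4 \cdot 289\right) 13 = \left(0 + 1156\right) 13 = 1156 \cdot 13 = 15028$)
$g{\left(18,5 \right)} - 420 = 15028 - 420 = 14608$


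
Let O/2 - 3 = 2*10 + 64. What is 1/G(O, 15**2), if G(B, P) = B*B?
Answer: 1/30276 ≈ 3.3029e-5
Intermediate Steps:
O = 174 (O = 6 + 2*(2*10 + 64) = 6 + 2*(20 + 64) = 6 + 2*84 = 6 + 168 = 174)
G(B, P) = B**2
1/G(O, 15**2) = 1/(174**2) = 1/30276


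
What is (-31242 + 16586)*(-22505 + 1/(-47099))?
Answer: 15534817669376/47099 ≈ 3.2983e+8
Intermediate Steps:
(-31242 + 16586)*(-22505 + 1/(-47099)) = -14656*(-22505 - 1/47099) = -14656*(-1059962996/47099) = 15534817669376/47099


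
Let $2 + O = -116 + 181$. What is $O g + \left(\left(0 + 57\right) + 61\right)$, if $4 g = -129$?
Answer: $- \frac{7655}{4} \approx -1913.8$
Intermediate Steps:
$O = 63$ ($O = -2 + \left(-116 + 181\right) = -2 + 65 = 63$)
$g = - \frac{129}{4}$ ($g = \frac{1}{4} \left(-129\right) = - \frac{129}{4} \approx -32.25$)
$O g + \left(\left(0 + 57\right) + 61\right) = 63 \left(- \frac{129}{4}\right) + \left(\left(0 + 57\right) + 61\right) = - \frac{8127}{4} + \left(57 + 61\right) = - \frac{8127}{4} + 118 = - \frac{7655}{4}$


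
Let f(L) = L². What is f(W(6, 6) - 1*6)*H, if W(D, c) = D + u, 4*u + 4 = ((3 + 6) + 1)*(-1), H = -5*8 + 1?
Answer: -1911/4 ≈ -477.75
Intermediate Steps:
H = -39 (H = -40 + 1 = -39)
u = -7/2 (u = -1 + (((3 + 6) + 1)*(-1))/4 = -1 + ((9 + 1)*(-1))/4 = -1 + (10*(-1))/4 = -1 + (¼)*(-10) = -1 - 5/2 = -7/2 ≈ -3.5000)
W(D, c) = -7/2 + D (W(D, c) = D - 7/2 = -7/2 + D)
f(W(6, 6) - 1*6)*H = ((-7/2 + 6) - 1*6)²*(-39) = (5/2 - 6)²*(-39) = (-7/2)²*(-39) = (49/4)*(-39) = -1911/4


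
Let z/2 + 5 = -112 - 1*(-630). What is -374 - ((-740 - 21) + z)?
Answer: -639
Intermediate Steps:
z = 1026 (z = -10 + 2*(-112 - 1*(-630)) = -10 + 2*(-112 + 630) = -10 + 2*518 = -10 + 1036 = 1026)
-374 - ((-740 - 21) + z) = -374 - ((-740 - 21) + 1026) = -374 - (-761 + 1026) = -374 - 1*265 = -374 - 265 = -639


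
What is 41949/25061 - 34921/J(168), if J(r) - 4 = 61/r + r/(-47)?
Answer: -6909964092753/156054847 ≈ -44279.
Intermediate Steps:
J(r) = 4 + 61/r - r/47 (J(r) = 4 + (61/r + r/(-47)) = 4 + (61/r + r*(-1/47)) = 4 + (61/r - r/47) = 4 + 61/r - r/47)
41949/25061 - 34921/J(168) = 41949/25061 - 34921/(4 + 61/168 - 1/47*168) = 41949*(1/25061) - 34921/(4 + 61*(1/168) - 168/47) = 41949/25061 - 34921/(4 + 61/168 - 168/47) = 41949/25061 - 34921/6227/7896 = 41949/25061 - 34921*7896/6227 = 41949/25061 - 275736216/6227 = -6909964092753/156054847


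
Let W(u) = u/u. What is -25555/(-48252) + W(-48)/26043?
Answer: 73953013/139625204 ≈ 0.52965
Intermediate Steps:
W(u) = 1
-25555/(-48252) + W(-48)/26043 = -25555/(-48252) + 1/26043 = -25555*(-1/48252) + 1*(1/26043) = 25555/48252 + 1/26043 = 73953013/139625204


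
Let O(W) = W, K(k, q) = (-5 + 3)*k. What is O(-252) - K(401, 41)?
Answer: 550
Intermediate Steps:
K(k, q) = -2*k
O(-252) - K(401, 41) = -252 - (-2)*401 = -252 - 1*(-802) = -252 + 802 = 550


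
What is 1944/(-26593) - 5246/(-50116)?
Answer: 21040687/666367394 ≈ 0.031575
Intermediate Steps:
1944/(-26593) - 5246/(-50116) = 1944*(-1/26593) - 5246*(-1/50116) = -1944/26593 + 2623/25058 = 21040687/666367394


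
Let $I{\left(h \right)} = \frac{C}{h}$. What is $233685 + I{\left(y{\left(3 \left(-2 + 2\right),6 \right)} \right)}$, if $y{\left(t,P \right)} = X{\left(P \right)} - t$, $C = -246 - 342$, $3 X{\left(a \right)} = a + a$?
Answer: $233538$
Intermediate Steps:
$X{\left(a \right)} = \frac{2 a}{3}$ ($X{\left(a \right)} = \frac{a + a}{3} = \frac{2 a}{3}$)
$C = -588$ ($C = -246 - 342 = -588$)
$y{\left(t,P \right)} = - t + \frac{2 P}{3}$ ($y{\left(t,P \right)} = \frac{2 P}{3} - t = - t + \frac{2 P}{3}$)
$I{\left(h \right)} = - \frac{588}{h}$
$233685 + I{\left(y{\left(3 \left(-2 + 2\right),6 \right)} \right)} = 233685 - \frac{588}{- 3 \left(-2 + 2\right) + \frac{2}{3} \cdot 6} = 233685 - \frac{588}{- 3 \cdot 0 + 4} = 233685 - \frac{588}{\left(-1\right) 0 + 4} = 233685 - \frac{588}{0 + 4} = 233685 - \frac{588}{4} = 233685 - 147 = 233538$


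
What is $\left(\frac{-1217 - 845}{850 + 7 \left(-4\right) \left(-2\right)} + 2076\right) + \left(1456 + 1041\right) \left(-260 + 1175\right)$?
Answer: $\frac{1035933412}{453} \approx 2.2868 \cdot 10^{6}$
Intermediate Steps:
$\left(\frac{-1217 - 845}{850 + 7 \left(-4\right) \left(-2\right)} + 2076\right) + \left(1456 + 1041\right) \left(-260 + 1175\right) = \left(- \frac{2062}{850 - -56} + 2076\right) + 2497 \cdot 915 = \left(- \frac{2062}{850 + 56} + 2076\right) + 2284755 = \left(- \frac{2062}{906} + 2076\right) + 2284755 = \left(\left(-2062\right) \frac{1}{906} + 2076\right) + 2284755 = \left(- \frac{1031}{453} + 2076\right) + 2284755 = \frac{939397}{453} + 2284755 = \frac{1035933412}{453}$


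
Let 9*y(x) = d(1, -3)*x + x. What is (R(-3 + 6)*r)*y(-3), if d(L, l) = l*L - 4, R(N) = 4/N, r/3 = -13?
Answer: -104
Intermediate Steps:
r = -39 (r = 3*(-13) = -39)
d(L, l) = -4 + L*l (d(L, l) = L*l - 4 = -4 + L*l)
y(x) = -2*x/3 (y(x) = ((-4 + 1*(-3))*x + x)/9 = ((-4 - 3)*x + x)/9 = (-7*x + x)/9 = (-6*x)/9 = -2*x/3)
(R(-3 + 6)*r)*y(-3) = ((4/(-3 + 6))*(-39))*(-⅔*(-3)) = ((4/3)*(-39))*2 = -52*2 = -104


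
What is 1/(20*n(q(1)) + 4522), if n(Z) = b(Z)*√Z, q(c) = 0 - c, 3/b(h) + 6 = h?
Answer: 110789/500989658 + 105*I/250494829 ≈ 0.00022114 + 4.1917e-7*I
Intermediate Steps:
b(h) = 3/(-6 + h)
q(c) = -c
n(Z) = 3*√Z/(-6 + Z) (n(Z) = (3/(-6 + Z))*√Z = 3*√Z/(-6 + Z))
1/(20*n(q(1)) + 4522) = 1/(20*(3*√(-1*1)/(-6 - 1*1)) + 4522) = 1/(20*(3*√(-1)/(-6 - 1)) + 4522) = 1/(20*(3*I/(-7)) + 4522) = 1/(20*(3*I*(-⅐)) + 4522) = 1/(20*(-3*I/7) + 4522) = 1/(-60*I/7 + 4522) = 1/(4522 - 60*I/7) = 49*(4522 + 60*I/7)/1001979316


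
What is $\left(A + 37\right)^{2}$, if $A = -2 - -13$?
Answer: $2304$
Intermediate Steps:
$A = 11$ ($A = -2 + 13 = 11$)
$\left(A + 37\right)^{2} = \left(11 + 37\right)^{2} = 48^{2} = 2304$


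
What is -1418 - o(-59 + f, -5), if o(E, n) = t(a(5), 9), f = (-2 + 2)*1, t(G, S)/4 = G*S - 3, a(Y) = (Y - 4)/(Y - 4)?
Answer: -1442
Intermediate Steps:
a(Y) = 1 (a(Y) = (-4 + Y)/(-4 + Y) = 1)
t(G, S) = -12 + 4*G*S (t(G, S) = 4*(G*S - 3) = 4*(-3 + G*S) = -12 + 4*G*S)
f = 0 (f = 0*1 = 0)
o(E, n) = 24 (o(E, n) = -12 + 4*1*9 = -12 + 36 = 24)
-1418 - o(-59 + f, -5) = -1418 - 1*24 = -1418 - 24 = -1442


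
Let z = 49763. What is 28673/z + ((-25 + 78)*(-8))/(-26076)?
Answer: 3626305/6120849 ≈ 0.59245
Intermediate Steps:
28673/z + ((-25 + 78)*(-8))/(-26076) = 28673/49763 + ((-25 + 78)*(-8))/(-26076) = 28673*(1/49763) + (53*(-8))*(-1/26076) = 28673/49763 - 424*(-1/26076) = 28673/49763 + 2/123 = 3626305/6120849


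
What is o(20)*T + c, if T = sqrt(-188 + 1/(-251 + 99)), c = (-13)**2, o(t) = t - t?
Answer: 169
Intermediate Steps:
o(t) = 0
c = 169
T = 41*I*sqrt(646)/76 (T = sqrt(-188 + 1/(-152)) = sqrt(-188 - 1/152) = sqrt(-28577/152) = 41*I*sqrt(646)/76 ≈ 13.712*I)
o(20)*T + c = 0*(41*I*sqrt(646)/76) + 169 = 0 + 169 = 169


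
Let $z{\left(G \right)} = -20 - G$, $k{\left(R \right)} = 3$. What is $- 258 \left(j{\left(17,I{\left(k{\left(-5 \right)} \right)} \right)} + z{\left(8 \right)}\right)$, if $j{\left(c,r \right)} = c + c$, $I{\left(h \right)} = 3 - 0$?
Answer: $-1548$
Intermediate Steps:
$I{\left(h \right)} = 3$ ($I{\left(h \right)} = 3 + 0 = 3$)
$j{\left(c,r \right)} = 2 c$
$- 258 \left(j{\left(17,I{\left(k{\left(-5 \right)} \right)} \right)} + z{\left(8 \right)}\right) = - 258 \left(2 \cdot 17 - 28\right) = - 258 \left(34 - 28\right) = \left(-258\right) 6 = -1548$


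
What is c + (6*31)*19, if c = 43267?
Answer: 46801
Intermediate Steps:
c + (6*31)*19 = 43267 + (6*31)*19 = 43267 + 186*19 = 43267 + 3534 = 46801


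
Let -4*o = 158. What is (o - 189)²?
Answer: 208849/4 ≈ 52212.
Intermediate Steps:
o = -79/2 (o = -¼*158 = -79/2 ≈ -39.500)
(o - 189)² = (-79/2 - 189)² = (-457/2)² = 208849/4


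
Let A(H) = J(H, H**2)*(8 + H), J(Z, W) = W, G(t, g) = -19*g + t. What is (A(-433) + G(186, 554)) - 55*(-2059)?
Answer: -79579920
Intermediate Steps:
G(t, g) = t - 19*g
A(H) = H**2*(8 + H)
(A(-433) + G(186, 554)) - 55*(-2059) = ((-433)**2*(8 - 433) + (186 - 19*554)) - 55*(-2059) = (187489*(-425) + (186 - 10526)) + 113245 = (-79682825 - 10340) + 113245 = -79693165 + 113245 = -79579920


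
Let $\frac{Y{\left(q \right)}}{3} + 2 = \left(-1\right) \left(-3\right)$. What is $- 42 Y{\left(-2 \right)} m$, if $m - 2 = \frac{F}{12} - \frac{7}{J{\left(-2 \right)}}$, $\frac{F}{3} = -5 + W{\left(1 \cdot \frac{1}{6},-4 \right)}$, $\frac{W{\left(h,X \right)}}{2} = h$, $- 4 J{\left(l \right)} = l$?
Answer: $1659$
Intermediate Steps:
$J{\left(l \right)} = - \frac{l}{4}$
$W{\left(h,X \right)} = 2 h$
$F = -14$ ($F = 3 \left(-5 + 2 \cdot 1 \cdot \frac{1}{6}\right) = 3 \left(-5 + 2 \cdot \frac{1}{6}\right) = 3 \left(-5 + \frac{1}{3}\right) = 3 \left(- \frac{14}{3}\right) = -14$)
$Y{\left(q \right)} = 3$ ($Y{\left(q \right)} = -6 + 3 \left(\left(-1\right) \left(-3\right)\right) = -6 + 3 \cdot 3 = -6 + 9 = 3$)
$m = - \frac{79}{6}$ ($m = 2 - \left(14 + \frac{7}{6}\right) = 2 - \left(\frac{7}{6} + 7 \frac{1}{\frac{1}{2}}\right) = 2 - \frac{91}{6} = - \frac{79}{6} \approx -13.167$)
$- 42 Y{\left(-2 \right)} m = \left(-42\right) 3 \left(- \frac{79}{6}\right) = \left(-126\right) \left(- \frac{79}{6}\right) = 1659$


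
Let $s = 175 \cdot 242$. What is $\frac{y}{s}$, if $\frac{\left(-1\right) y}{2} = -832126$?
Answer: $\frac{832126}{21175} \approx 39.298$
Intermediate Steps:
$y = 1664252$ ($y = \left(-2\right) \left(-832126\right) = 1664252$)
$s = 42350$
$\frac{y}{s} = \frac{1664252}{42350} = 1664252 \cdot \frac{1}{42350} = \frac{832126}{21175}$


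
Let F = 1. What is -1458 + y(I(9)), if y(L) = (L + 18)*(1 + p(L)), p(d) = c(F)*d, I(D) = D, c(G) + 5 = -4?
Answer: -3618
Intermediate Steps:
c(G) = -9 (c(G) = -5 - 4 = -9)
p(d) = -9*d
y(L) = (1 - 9*L)*(18 + L) (y(L) = (L + 18)*(1 - 9*L) = (18 + L)*(1 - 9*L) = (1 - 9*L)*(18 + L))
-1458 + y(I(9)) = -1458 + (18 - 161*9 - 9*9²) = -1458 + (18 - 1449 - 9*81) = -1458 + (18 - 1449 - 729) = -1458 - 2160 = -3618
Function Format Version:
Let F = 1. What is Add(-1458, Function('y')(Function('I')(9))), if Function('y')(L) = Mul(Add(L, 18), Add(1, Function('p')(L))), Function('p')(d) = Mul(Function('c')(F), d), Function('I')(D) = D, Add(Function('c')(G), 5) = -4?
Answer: -3618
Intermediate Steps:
Function('c')(G) = -9 (Function('c')(G) = Add(-5, -4) = -9)
Function('p')(d) = Mul(-9, d)
Function('y')(L) = Mul(Add(1, Mul(-9, L)), Add(18, L)) (Function('y')(L) = Mul(Add(L, 18), Add(1, Mul(-9, L))) = Mul(Add(18, L), Add(1, Mul(-9, L))) = Mul(Add(1, Mul(-9, L)), Add(18, L)))
Add(-1458, Function('y')(Function('I')(9))) = Add(-1458, Add(18, Mul(-161, 9), Mul(-9, Pow(9, 2)))) = Add(-1458, Add(18, -1449, Mul(-9, 81))) = Add(-1458, Add(18, -1449, -729)) = Add(-1458, -2160) = -3618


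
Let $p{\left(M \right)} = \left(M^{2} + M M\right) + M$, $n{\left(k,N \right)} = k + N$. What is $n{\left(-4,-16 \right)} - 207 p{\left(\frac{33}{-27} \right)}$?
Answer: $- \frac{3469}{9} \approx -385.44$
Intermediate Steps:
$n{\left(k,N \right)} = N + k$
$p{\left(M \right)} = M + 2 M^{2}$ ($p{\left(M \right)} = \left(M^{2} + M^{2}\right) + M = 2 M^{2} + M = M + 2 M^{2}$)
$n{\left(-4,-16 \right)} - 207 p{\left(\frac{33}{-27} \right)} = \left(-16 - 4\right) - 207 \frac{33}{-27} \left(1 + 2 \frac{33}{-27}\right) = -20 - 207 \cdot 33 \left(- \frac{1}{27}\right) \left(1 + 2 \cdot 33 \left(- \frac{1}{27}\right)\right) = -20 - 207 \left(- \frac{11 \left(1 + 2 \left(- \frac{11}{9}\right)\right)}{9}\right) = -20 - 207 \left(- \frac{11 \left(1 - \frac{22}{9}\right)}{9}\right) = -20 - 207 \left(\left(- \frac{11}{9}\right) \left(- \frac{13}{9}\right)\right) = -20 - \frac{3289}{9} = - \frac{3469}{9}$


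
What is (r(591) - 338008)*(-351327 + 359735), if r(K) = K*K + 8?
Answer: 94850648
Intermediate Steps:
r(K) = 8 + K² (r(K) = K² + 8 = 8 + K²)
(r(591) - 338008)*(-351327 + 359735) = ((8 + 591²) - 338008)*(-351327 + 359735) = ((8 + 349281) - 338008)*8408 = (349289 - 338008)*8408 = 11281*8408 = 94850648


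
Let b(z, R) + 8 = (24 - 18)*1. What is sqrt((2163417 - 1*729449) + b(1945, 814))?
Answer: sqrt(1433966) ≈ 1197.5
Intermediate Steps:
b(z, R) = -2 (b(z, R) = -8 + (24 - 18)*1 = -8 + 6*1 = -8 + 6 = -2)
sqrt((2163417 - 1*729449) + b(1945, 814)) = sqrt((2163417 - 1*729449) - 2) = sqrt((2163417 - 729449) - 2) = sqrt(1433968 - 2) = sqrt(1433966)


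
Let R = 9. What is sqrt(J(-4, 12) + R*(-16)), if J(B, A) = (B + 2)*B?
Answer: 2*I*sqrt(34) ≈ 11.662*I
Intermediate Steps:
J(B, A) = B*(2 + B) (J(B, A) = (2 + B)*B = B*(2 + B))
sqrt(J(-4, 12) + R*(-16)) = sqrt(-4*(2 - 4) + 9*(-16)) = sqrt(-4*(-2) - 144) = sqrt(8 - 144) = sqrt(-136) = 2*I*sqrt(34)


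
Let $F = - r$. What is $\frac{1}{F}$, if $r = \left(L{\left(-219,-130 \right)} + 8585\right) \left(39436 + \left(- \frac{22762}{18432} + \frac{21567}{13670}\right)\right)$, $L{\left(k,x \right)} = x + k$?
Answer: $- \frac{15747840}{5114862512131099} \approx -3.0788 \cdot 10^{-9}$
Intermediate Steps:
$L{\left(k,x \right)} = k + x$
$r = \frac{5114862512131099}{15747840}$ ($r = \left(\left(-219 - 130\right) + 8585\right) \left(39436 + \left(- \frac{22762}{18432} + \frac{21567}{13670}\right)\right) = \left(-349 + 8585\right) \left(39436 + \left(\left(-22762\right) \frac{1}{18432} + 21567 \cdot \frac{1}{13670}\right)\right) = 8236 \left(39436 + \left(- \frac{11381}{9216} + \frac{21567}{13670}\right)\right) = 8236 \left(39436 + \frac{21591601}{62991360}\right) = 8236 \cdot \frac{2484148864561}{62991360} = \frac{5114862512131099}{15747840} \approx 3.248 \cdot 10^{8}$)
$F = - \frac{5114862512131099}{15747840}$ ($F = \left(-1\right) \frac{5114862512131099}{15747840} = - \frac{5114862512131099}{15747840} \approx -3.248 \cdot 10^{8}$)
$\frac{1}{F} = \frac{1}{- \frac{5114862512131099}{15747840}} = - \frac{15747840}{5114862512131099}$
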